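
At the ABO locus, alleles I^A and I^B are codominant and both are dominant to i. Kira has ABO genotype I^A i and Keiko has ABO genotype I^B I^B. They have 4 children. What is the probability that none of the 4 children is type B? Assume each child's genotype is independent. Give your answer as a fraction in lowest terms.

1/16

ABO cross I^A i × I^B I^B → 1/2 B, 1/2 AB.
So P(type B) = 1/2 per child.
P(not type B) = 1/2 for one child; (1/2)^4 = 1/16.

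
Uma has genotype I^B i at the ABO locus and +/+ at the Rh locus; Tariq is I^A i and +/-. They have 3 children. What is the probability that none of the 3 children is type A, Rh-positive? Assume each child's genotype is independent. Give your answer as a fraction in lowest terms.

ABO cross I^B i × I^A i → 1/4 O, 1/4 A, 1/4 B, 1/4 AB.
Rh cross +/+ × +/- → 1 Rh+; so P(type A, Rh-positive) = 1/4 × 1 = 1/4 per child.
P(not type A, Rh-positive) = 3/4 for one child; (3/4)^3 = 27/64.

27/64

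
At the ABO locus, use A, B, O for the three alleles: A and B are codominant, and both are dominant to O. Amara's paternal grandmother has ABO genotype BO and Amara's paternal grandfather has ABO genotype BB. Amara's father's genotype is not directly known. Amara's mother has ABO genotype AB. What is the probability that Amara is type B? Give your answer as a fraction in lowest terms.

1/2

Amara's father's ABO genotype from BO × BB: 1/2 BB, 1/2 BO.
Crossing each possibility with the mother AB and summing P(type B): 1/2·1/2 + 1/2·1/2 = 1/2.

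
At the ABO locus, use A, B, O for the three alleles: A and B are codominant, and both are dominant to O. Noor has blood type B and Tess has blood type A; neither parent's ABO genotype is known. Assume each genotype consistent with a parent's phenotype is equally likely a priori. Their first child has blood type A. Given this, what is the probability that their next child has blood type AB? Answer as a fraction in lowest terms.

5/12

Possible genotypes: Noor ∈ {BB, BO}; Tess ∈ {AA, AO}.
Weight each parental genotype pair by prior × P(type-A child):
  BO × AA: posterior weight 2/3; P(next child type AB) = 1/2.
  BO × AO: posterior weight 1/3; P(next child type AB) = 1/4.
Weighted sum = 5/12.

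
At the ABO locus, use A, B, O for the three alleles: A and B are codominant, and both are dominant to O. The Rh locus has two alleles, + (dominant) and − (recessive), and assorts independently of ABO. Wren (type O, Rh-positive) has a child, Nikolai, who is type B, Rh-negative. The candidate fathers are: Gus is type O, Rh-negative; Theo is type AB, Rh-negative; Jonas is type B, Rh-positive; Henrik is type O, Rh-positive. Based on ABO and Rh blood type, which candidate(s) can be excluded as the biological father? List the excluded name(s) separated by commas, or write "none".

Gus, Henrik

A candidate is excluded only if no genotype consistent with his phenotype could produce a type B, Rh-negative child with a type O, Rh-positive mother.
Gus (type O, Rh-): no genotype consistent with that phenotype can produce a type-B Rh- child with a type-O mother.
Henrik (type O, Rh+): no genotype consistent with that phenotype can produce a type-B Rh- child with a type-O mother.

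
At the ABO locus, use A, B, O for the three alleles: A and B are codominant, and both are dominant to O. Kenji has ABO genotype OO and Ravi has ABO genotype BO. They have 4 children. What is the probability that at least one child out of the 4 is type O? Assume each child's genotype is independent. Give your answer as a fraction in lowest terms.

ABO cross OO × BO → 1/2 O, 1/2 B.
So P(type O) = 1/2 per child.
P(none) = (1/2)^4 = 1/16; P(at least one) = 1 − 1/16 = 15/16.

15/16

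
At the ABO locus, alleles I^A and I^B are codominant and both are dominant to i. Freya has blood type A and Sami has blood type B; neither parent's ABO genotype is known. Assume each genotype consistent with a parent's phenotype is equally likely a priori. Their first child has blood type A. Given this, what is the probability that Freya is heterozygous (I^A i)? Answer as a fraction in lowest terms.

Possible genotypes: Freya ∈ {I^A I^A, I^A i}; Sami ∈ {I^B I^B, I^B i}.
Weight each parental genotype pair by prior × P(type-A child):
  I^A I^A × I^B i: posterior weight 2/3.
  I^A i × I^B i: posterior weight 1/3.
Sum the posterior weight over pairs where Freya is I^A i: 1/3.

1/3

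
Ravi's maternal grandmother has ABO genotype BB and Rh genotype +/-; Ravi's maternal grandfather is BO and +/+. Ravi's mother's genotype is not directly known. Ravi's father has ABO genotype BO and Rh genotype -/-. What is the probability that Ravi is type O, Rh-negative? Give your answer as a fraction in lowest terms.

1/32

Ravi's mother's ABO genotype from BB × BO: 1/2 BB, 1/2 BO.
Crossing each possibility with the father BO and summing P(type O): 1/2·0 + 1/2·1/4 = 1/8.
Similarly for Rh via the mother's Rh distribution: P(Rh-) = 1/4.
Independent loci: 1/8 × 1/4 = 1/32.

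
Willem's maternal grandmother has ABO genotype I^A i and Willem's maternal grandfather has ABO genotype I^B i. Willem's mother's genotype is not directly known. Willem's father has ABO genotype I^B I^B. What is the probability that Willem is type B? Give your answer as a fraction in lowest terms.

3/4

Willem's mother's ABO genotype from I^A i × I^B i: 1/4 I^A I^B, 1/4 I^A i, 1/4 I^B i, 1/4 i i.
Crossing each possibility with the father I^B I^B and summing P(type B): 1/4·1/2 + 1/4·1/2 + 1/4·1 + 1/4·1 = 3/4.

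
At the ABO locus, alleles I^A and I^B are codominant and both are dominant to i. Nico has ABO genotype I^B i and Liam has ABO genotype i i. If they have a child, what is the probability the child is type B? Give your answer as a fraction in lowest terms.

ABO cross I^B i × i i → offspring phenotypes: 1/2 O, 1/2 B.
So P(type B) = 1/2.

1/2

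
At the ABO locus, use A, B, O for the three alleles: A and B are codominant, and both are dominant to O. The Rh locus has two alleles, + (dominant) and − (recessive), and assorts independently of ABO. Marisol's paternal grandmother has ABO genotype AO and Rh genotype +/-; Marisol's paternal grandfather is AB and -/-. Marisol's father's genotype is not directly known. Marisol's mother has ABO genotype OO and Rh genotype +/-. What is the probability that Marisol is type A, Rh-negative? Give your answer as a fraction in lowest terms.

Marisol's father's ABO genotype from AO × AB: 1/4 AA, 1/4 AB, 1/4 AO, 1/4 BO.
Crossing each possibility with the mother OO and summing P(type A): 1/4·1 + 1/4·1/2 + 1/4·1/2 + 1/4·0 = 1/2.
Similarly for Rh via the father's Rh distribution: P(Rh-) = 3/8.
Independent loci: 1/2 × 3/8 = 3/16.

3/16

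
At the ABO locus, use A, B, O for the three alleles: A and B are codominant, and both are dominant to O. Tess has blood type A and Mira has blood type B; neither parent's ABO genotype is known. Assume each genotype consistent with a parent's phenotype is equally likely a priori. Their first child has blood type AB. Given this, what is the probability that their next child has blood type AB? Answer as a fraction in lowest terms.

Possible genotypes: Tess ∈ {AA, AO}; Mira ∈ {BB, BO}.
Weight each parental genotype pair by prior × P(type-AB child):
  AA × BB: posterior weight 4/9; P(next child type AB) = 1.
  AA × BO: posterior weight 2/9; P(next child type AB) = 1/2.
  AO × BB: posterior weight 2/9; P(next child type AB) = 1/2.
  AO × BO: posterior weight 1/9; P(next child type AB) = 1/4.
Weighted sum = 25/36.

25/36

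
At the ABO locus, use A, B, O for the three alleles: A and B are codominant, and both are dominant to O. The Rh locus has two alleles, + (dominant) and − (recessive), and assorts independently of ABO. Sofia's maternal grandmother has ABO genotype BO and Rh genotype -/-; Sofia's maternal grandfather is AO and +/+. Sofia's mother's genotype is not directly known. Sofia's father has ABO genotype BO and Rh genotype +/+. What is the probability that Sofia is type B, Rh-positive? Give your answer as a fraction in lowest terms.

Sofia's mother's ABO genotype from BO × AO: 1/4 AB, 1/4 AO, 1/4 BO, 1/4 OO.
Crossing each possibility with the father BO and summing P(type B): 1/4·1/2 + 1/4·1/4 + 1/4·3/4 + 1/4·1/2 = 1/2.
Similarly for Rh via the mother's Rh distribution: P(Rh+) = 1.
Independent loci: 1/2 × 1 = 1/2.

1/2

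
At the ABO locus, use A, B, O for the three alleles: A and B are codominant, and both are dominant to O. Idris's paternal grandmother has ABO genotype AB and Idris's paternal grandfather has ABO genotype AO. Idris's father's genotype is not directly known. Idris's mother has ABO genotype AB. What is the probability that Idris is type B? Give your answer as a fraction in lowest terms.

Idris's father's ABO genotype from AB × AO: 1/4 AA, 1/4 AB, 1/4 AO, 1/4 BO.
Crossing each possibility with the mother AB and summing P(type B): 1/4·0 + 1/4·1/4 + 1/4·1/4 + 1/4·1/2 = 1/4.

1/4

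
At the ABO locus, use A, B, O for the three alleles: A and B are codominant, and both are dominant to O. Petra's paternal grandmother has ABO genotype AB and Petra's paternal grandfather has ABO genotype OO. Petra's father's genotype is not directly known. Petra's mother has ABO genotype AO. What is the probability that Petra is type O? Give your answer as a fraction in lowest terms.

1/4

Petra's father's ABO genotype from AB × OO: 1/2 AO, 1/2 BO.
Crossing each possibility with the mother AO and summing P(type O): 1/2·1/4 + 1/2·1/4 = 1/4.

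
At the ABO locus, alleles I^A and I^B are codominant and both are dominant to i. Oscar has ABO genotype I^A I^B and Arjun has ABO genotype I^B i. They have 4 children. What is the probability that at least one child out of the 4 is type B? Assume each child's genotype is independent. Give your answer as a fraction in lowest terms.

ABO cross I^A I^B × I^B i → 1/4 A, 1/2 B, 1/4 AB.
So P(type B) = 1/2 per child.
P(none) = (1/2)^4 = 1/16; P(at least one) = 1 − 1/16 = 15/16.

15/16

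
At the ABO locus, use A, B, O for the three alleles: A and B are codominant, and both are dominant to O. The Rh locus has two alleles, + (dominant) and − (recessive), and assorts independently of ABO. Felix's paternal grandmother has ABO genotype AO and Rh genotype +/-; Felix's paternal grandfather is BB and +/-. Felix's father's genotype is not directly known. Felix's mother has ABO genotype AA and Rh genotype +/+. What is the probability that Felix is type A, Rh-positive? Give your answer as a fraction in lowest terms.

Felix's father's ABO genotype from AO × BB: 1/2 AB, 1/2 BO.
Crossing each possibility with the mother AA and summing P(type A): 1/2·1/2 + 1/2·1/2 = 1/2.
Similarly for Rh via the father's Rh distribution: P(Rh+) = 1.
Independent loci: 1/2 × 1 = 1/2.

1/2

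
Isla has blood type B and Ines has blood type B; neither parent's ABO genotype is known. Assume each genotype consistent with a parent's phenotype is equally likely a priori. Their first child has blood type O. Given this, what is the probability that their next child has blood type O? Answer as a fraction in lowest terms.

Possible genotypes: Isla ∈ {BB, BO}; Ines ∈ {BB, BO}.
Weight each parental genotype pair by prior × P(type-O child):
  BO × BO: posterior weight 1; P(next child type O) = 1/4.
Weighted sum = 1/4.

1/4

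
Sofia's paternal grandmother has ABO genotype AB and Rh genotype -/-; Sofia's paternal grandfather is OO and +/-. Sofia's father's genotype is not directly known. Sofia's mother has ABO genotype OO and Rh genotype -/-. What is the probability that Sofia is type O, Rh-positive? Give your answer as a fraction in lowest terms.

1/8

Sofia's father's ABO genotype from AB × OO: 1/2 AO, 1/2 BO.
Crossing each possibility with the mother OO and summing P(type O): 1/2·1/2 + 1/2·1/2 = 1/2.
Similarly for Rh via the father's Rh distribution: P(Rh+) = 1/4.
Independent loci: 1/2 × 1/4 = 1/8.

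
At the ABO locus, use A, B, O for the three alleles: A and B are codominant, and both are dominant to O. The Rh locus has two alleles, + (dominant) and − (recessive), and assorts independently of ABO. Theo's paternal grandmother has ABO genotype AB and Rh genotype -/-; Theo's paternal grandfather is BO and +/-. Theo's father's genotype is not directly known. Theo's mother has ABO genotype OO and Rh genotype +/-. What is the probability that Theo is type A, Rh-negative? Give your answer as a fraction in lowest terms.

3/32

Theo's father's ABO genotype from AB × BO: 1/4 AB, 1/4 AO, 1/4 BB, 1/4 BO.
Crossing each possibility with the mother OO and summing P(type A): 1/4·1/2 + 1/4·1/2 + 1/4·0 + 1/4·0 = 1/4.
Similarly for Rh via the father's Rh distribution: P(Rh-) = 3/8.
Independent loci: 1/4 × 3/8 = 3/32.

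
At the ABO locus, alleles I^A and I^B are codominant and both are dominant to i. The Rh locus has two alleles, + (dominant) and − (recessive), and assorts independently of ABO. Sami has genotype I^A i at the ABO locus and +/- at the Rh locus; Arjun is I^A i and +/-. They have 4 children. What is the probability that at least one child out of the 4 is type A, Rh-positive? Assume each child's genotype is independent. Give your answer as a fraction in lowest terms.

63135/65536

ABO cross I^A i × I^A i → 1/4 O, 3/4 A.
Rh cross +/- × +/- → 3/4 Rh+, 1/4 Rh-; so P(type A, Rh-positive) = 3/4 × 3/4 = 9/16 per child.
P(none) = (7/16)^4 = 2401/65536; P(at least one) = 1 − 2401/65536 = 63135/65536.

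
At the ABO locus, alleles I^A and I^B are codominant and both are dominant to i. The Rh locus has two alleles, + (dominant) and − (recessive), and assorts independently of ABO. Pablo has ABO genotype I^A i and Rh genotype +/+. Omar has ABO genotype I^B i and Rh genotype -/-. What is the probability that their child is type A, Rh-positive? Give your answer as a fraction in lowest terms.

ABO cross I^A i × I^B i → offspring phenotypes: 1/4 O, 1/4 A, 1/4 B, 1/4 AB.
Rh cross +/+ × -/- → 1 Rh+.
Independent loci: P(type A, Rh-positive) = 1/4 × 1 = 1/4.

1/4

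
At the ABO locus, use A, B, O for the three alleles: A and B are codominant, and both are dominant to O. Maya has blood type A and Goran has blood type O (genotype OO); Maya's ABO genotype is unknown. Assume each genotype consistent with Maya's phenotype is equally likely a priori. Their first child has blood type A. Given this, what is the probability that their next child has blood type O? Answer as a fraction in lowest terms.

1/6

Possible genotypes: Maya ∈ {AA, AO}; Goran ∈ {OO}.
Weight each parental genotype pair by prior × P(type-A child):
  AA × OO: posterior weight 2/3; P(next child type O) = 0.
  AO × OO: posterior weight 1/3; P(next child type O) = 1/2.
Weighted sum = 1/6.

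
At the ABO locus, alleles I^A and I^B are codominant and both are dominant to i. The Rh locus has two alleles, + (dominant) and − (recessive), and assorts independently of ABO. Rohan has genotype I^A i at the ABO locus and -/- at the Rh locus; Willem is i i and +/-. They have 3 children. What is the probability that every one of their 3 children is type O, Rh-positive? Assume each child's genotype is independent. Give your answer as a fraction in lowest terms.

1/64

ABO cross I^A i × i i → 1/2 O, 1/2 A.
Rh cross -/- × +/- → 1/2 Rh+, 1/2 Rh-; so P(type O, Rh-positive) = 1/2 × 1/2 = 1/4 per child.
All 3 independent: (1/4)^3 = 1/64.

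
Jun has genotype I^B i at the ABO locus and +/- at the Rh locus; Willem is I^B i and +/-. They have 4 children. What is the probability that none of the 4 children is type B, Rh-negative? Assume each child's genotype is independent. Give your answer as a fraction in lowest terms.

ABO cross I^B i × I^B i → 1/4 O, 3/4 B.
Rh cross +/- × +/- → 3/4 Rh+, 1/4 Rh-; so P(type B, Rh-negative) = 3/4 × 1/4 = 3/16 per child.
P(not type B, Rh-negative) = 13/16 for one child; (13/16)^4 = 28561/65536.

28561/65536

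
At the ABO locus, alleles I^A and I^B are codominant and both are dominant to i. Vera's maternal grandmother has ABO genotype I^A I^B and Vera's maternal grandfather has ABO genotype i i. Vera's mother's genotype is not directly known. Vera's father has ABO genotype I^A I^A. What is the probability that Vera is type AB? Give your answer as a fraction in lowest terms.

1/4

Vera's mother's ABO genotype from I^A I^B × i i: 1/2 I^A i, 1/2 I^B i.
Crossing each possibility with the father I^A I^A and summing P(type AB): 1/2·0 + 1/2·1/2 = 1/4.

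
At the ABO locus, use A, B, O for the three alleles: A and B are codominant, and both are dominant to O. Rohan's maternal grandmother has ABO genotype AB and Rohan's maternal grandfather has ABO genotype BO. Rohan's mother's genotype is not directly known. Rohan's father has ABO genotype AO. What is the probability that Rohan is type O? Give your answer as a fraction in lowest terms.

Rohan's mother's ABO genotype from AB × BO: 1/4 AB, 1/4 AO, 1/4 BB, 1/4 BO.
Crossing each possibility with the father AO and summing P(type O): 1/4·0 + 1/4·1/4 + 1/4·0 + 1/4·1/4 = 1/8.

1/8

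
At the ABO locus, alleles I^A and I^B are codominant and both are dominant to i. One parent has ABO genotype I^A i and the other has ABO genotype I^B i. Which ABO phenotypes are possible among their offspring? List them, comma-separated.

O, A, B, AB

Gametes from I^A i × I^B i give offspring ABO genotypes I^A I^B, I^A i, I^B i, i i, i.e. phenotypes O, A, B, AB.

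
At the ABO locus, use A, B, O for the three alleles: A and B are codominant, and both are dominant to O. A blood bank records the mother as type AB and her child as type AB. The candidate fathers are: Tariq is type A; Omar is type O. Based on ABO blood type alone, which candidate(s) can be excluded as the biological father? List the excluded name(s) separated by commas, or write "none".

Omar

A candidate is excluded only if no genotype consistent with his phenotype could produce a type AB child with a type AB mother.
Omar (type O): no genotype consistent with that phenotype can produce a type-AB child with a type-AB mother.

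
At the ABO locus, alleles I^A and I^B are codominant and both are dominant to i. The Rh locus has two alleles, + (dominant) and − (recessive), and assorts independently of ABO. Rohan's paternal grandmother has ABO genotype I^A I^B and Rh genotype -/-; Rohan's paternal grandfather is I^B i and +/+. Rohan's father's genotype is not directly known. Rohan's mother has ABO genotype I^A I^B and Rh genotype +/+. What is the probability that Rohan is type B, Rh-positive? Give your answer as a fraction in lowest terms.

3/8

Rohan's father's ABO genotype from I^A I^B × I^B i: 1/4 I^A I^B, 1/4 I^A i, 1/4 I^B I^B, 1/4 I^B i.
Crossing each possibility with the mother I^A I^B and summing P(type B): 1/4·1/4 + 1/4·1/4 + 1/4·1/2 + 1/4·1/2 = 3/8.
Similarly for Rh via the father's Rh distribution: P(Rh+) = 1.
Independent loci: 3/8 × 1 = 3/8.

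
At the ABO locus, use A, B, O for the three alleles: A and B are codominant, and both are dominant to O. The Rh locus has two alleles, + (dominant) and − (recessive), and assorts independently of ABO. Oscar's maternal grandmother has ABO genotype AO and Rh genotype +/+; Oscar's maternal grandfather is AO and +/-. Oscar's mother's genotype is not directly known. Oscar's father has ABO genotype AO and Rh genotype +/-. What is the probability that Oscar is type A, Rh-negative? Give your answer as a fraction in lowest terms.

3/32

Oscar's mother's ABO genotype from AO × AO: 1/4 AA, 1/2 AO, 1/4 OO.
Crossing each possibility with the father AO and summing P(type A): 1/4·1 + 1/2·3/4 + 1/4·1/2 = 3/4.
Similarly for Rh via the mother's Rh distribution: P(Rh-) = 1/8.
Independent loci: 3/4 × 1/8 = 3/32.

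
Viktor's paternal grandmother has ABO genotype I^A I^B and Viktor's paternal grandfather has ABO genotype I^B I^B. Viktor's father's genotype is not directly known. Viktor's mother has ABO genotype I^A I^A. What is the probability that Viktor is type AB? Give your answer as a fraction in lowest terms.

3/4

Viktor's father's ABO genotype from I^A I^B × I^B I^B: 1/2 I^A I^B, 1/2 I^B I^B.
Crossing each possibility with the mother I^A I^A and summing P(type AB): 1/2·1/2 + 1/2·1 = 3/4.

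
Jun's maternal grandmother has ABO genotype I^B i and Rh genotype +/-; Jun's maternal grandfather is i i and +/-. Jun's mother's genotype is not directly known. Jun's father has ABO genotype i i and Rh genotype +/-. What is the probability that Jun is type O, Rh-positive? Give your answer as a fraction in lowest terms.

Jun's mother's ABO genotype from I^B i × i i: 1/2 I^B i, 1/2 i i.
Crossing each possibility with the father i i and summing P(type O): 1/2·1/2 + 1/2·1 = 3/4.
Similarly for Rh via the mother's Rh distribution: P(Rh+) = 3/4.
Independent loci: 3/4 × 3/4 = 9/16.

9/16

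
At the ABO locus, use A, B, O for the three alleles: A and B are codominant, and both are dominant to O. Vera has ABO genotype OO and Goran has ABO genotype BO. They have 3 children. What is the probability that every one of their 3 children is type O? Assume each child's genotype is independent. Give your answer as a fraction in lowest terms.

ABO cross OO × BO → 1/2 O, 1/2 B.
So P(type O) = 1/2 per child.
All 3 independent: (1/2)^3 = 1/8.

1/8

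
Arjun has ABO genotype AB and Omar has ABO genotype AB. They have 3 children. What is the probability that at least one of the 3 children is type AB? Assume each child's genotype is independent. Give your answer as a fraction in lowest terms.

7/8

ABO cross AB × AB → 1/4 A, 1/4 B, 1/2 AB.
So P(type AB) = 1/2 per child.
P(none) = (1/2)^3 = 1/8; P(at least one) = 1 − 1/8 = 7/8.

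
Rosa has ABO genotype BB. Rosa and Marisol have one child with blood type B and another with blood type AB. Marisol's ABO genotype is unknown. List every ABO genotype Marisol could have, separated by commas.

For each candidate genotype of Marisol, check whether crossing it with BB can produce every observed child phenotype.
  AA → possible child types {AB} ✗
  AB → possible child types {B, AB} ✓
  AO → possible child types {B, AB} ✓
  BB → possible child types {B} ✗
  BO → possible child types {B} ✗
  OO → possible child types {B} ✗

AB, AO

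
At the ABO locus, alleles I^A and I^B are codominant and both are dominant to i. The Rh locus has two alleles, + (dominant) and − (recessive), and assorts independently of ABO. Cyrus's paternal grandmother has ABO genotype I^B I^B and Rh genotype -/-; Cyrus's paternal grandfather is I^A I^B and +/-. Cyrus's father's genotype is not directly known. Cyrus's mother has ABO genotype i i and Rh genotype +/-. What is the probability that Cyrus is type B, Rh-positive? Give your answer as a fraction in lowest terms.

15/32

Cyrus's father's ABO genotype from I^B I^B × I^A I^B: 1/2 I^A I^B, 1/2 I^B I^B.
Crossing each possibility with the mother i i and summing P(type B): 1/2·1/2 + 1/2·1 = 3/4.
Similarly for Rh via the father's Rh distribution: P(Rh+) = 5/8.
Independent loci: 3/4 × 5/8 = 15/32.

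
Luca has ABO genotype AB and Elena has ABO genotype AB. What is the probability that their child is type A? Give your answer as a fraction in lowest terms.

ABO cross AB × AB → offspring phenotypes: 1/4 A, 1/4 B, 1/2 AB.
So P(type A) = 1/4.

1/4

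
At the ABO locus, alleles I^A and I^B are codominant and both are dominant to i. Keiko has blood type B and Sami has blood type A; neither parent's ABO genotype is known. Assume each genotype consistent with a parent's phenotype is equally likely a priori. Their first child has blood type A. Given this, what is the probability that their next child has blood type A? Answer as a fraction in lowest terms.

5/12

Possible genotypes: Keiko ∈ {I^B I^B, I^B i}; Sami ∈ {I^A I^A, I^A i}.
Weight each parental genotype pair by prior × P(type-A child):
  I^B i × I^A I^A: posterior weight 2/3; P(next child type A) = 1/2.
  I^B i × I^A i: posterior weight 1/3; P(next child type A) = 1/4.
Weighted sum = 5/12.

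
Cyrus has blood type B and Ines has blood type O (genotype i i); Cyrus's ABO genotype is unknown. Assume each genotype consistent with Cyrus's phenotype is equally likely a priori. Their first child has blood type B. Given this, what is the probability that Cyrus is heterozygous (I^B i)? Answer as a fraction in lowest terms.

Possible genotypes: Cyrus ∈ {I^B I^B, I^B i}; Ines ∈ {i i}.
Weight each parental genotype pair by prior × P(type-B child):
  I^B I^B × i i: posterior weight 2/3.
  I^B i × i i: posterior weight 1/3.
Sum the posterior weight over pairs where Cyrus is I^B i: 1/3.

1/3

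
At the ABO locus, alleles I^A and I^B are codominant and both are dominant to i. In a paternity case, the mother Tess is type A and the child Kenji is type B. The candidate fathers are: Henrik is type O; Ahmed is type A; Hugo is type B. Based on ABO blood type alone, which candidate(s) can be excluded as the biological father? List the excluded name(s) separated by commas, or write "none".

A candidate is excluded only if no genotype consistent with his phenotype could produce a type B child with a type A mother.
Henrik (type O): no genotype consistent with that phenotype can produce a type-B child with a type-A mother.
Ahmed (type A): no genotype consistent with that phenotype can produce a type-B child with a type-A mother.

Henrik, Ahmed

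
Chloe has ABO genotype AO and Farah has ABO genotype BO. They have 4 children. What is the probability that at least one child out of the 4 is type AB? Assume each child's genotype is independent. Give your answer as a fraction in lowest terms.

175/256

ABO cross AO × BO → 1/4 O, 1/4 A, 1/4 B, 1/4 AB.
So P(type AB) = 1/4 per child.
P(none) = (3/4)^4 = 81/256; P(at least one) = 1 − 81/256 = 175/256.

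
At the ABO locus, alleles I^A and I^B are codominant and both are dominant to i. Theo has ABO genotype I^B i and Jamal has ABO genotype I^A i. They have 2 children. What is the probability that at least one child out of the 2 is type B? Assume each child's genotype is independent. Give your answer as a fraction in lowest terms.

ABO cross I^B i × I^A i → 1/4 O, 1/4 A, 1/4 B, 1/4 AB.
So P(type B) = 1/4 per child.
P(none) = (3/4)^2 = 9/16; P(at least one) = 1 − 9/16 = 7/16.

7/16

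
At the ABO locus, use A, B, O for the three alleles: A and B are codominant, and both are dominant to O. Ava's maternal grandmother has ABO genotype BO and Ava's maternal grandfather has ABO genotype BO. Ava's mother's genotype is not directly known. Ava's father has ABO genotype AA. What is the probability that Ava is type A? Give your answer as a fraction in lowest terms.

1/2

Ava's mother's ABO genotype from BO × BO: 1/4 BB, 1/2 BO, 1/4 OO.
Crossing each possibility with the father AA and summing P(type A): 1/4·0 + 1/2·1/2 + 1/4·1 = 1/2.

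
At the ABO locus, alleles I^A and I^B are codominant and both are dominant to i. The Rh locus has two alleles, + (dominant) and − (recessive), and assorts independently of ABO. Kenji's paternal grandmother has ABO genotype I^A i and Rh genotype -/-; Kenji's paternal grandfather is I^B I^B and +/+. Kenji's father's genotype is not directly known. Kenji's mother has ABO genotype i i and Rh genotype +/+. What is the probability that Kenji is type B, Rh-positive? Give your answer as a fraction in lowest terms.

Kenji's father's ABO genotype from I^A i × I^B I^B: 1/2 I^A I^B, 1/2 I^B i.
Crossing each possibility with the mother i i and summing P(type B): 1/2·1/2 + 1/2·1/2 = 1/2.
Similarly for Rh via the father's Rh distribution: P(Rh+) = 1.
Independent loci: 1/2 × 1 = 1/2.

1/2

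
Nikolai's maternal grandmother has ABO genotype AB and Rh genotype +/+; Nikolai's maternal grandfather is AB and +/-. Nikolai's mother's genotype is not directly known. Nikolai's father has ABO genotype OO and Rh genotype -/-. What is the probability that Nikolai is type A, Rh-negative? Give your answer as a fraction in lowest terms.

1/8

Nikolai's mother's ABO genotype from AB × AB: 1/4 AA, 1/2 AB, 1/4 BB.
Crossing each possibility with the father OO and summing P(type A): 1/4·1 + 1/2·1/2 + 1/4·0 = 1/2.
Similarly for Rh via the mother's Rh distribution: P(Rh-) = 1/4.
Independent loci: 1/2 × 1/4 = 1/8.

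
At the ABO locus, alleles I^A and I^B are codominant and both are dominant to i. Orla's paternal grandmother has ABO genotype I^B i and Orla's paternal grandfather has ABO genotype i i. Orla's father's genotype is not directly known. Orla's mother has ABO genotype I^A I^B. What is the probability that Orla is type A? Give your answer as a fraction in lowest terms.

3/8

Orla's father's ABO genotype from I^B i × i i: 1/2 I^B i, 1/2 i i.
Crossing each possibility with the mother I^A I^B and summing P(type A): 1/2·1/4 + 1/2·1/2 = 3/8.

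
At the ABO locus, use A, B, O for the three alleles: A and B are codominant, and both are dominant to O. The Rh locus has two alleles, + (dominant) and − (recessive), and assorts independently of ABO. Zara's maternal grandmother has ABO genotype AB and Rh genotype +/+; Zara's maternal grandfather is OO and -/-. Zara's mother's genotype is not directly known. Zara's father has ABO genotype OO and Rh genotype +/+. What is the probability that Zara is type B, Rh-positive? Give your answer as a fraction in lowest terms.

1/4

Zara's mother's ABO genotype from AB × OO: 1/2 AO, 1/2 BO.
Crossing each possibility with the father OO and summing P(type B): 1/2·0 + 1/2·1/2 = 1/4.
Similarly for Rh via the mother's Rh distribution: P(Rh+) = 1.
Independent loci: 1/4 × 1 = 1/4.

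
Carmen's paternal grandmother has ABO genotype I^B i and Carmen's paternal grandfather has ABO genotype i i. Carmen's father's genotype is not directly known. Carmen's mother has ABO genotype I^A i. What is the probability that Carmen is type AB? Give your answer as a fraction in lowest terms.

Carmen's father's ABO genotype from I^B i × i i: 1/2 I^B i, 1/2 i i.
Crossing each possibility with the mother I^A i and summing P(type AB): 1/2·1/4 + 1/2·0 = 1/8.

1/8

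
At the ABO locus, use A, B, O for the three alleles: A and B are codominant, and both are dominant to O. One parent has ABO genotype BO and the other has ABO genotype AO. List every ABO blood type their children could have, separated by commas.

Gametes from BO × AO give offspring ABO genotypes AB, AO, BO, OO, i.e. phenotypes O, A, B, AB.

O, A, B, AB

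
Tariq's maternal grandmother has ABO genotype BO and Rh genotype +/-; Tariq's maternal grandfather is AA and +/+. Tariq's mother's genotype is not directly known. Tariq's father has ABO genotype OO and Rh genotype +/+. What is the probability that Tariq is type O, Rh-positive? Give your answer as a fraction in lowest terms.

1/4

Tariq's mother's ABO genotype from BO × AA: 1/2 AB, 1/2 AO.
Crossing each possibility with the father OO and summing P(type O): 1/2·0 + 1/2·1/2 = 1/4.
Similarly for Rh via the mother's Rh distribution: P(Rh+) = 1.
Independent loci: 1/4 × 1 = 1/4.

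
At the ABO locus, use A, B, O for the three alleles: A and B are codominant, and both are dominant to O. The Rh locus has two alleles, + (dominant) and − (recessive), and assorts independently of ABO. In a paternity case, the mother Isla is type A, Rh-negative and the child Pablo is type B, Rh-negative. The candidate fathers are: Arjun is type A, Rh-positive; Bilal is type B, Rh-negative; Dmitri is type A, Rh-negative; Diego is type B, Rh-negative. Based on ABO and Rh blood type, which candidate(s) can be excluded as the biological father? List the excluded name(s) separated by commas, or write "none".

Arjun, Dmitri

A candidate is excluded only if no genotype consistent with his phenotype could produce a type B, Rh-negative child with a type A, Rh-negative mother.
Arjun (type A, Rh+): no genotype consistent with that phenotype can produce a type-B Rh- child with a type-A mother.
Dmitri (type A, Rh-): no genotype consistent with that phenotype can produce a type-B Rh- child with a type-A mother.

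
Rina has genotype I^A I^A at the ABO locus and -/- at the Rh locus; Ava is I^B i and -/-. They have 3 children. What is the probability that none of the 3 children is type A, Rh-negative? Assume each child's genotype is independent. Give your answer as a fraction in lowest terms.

1/8

ABO cross I^A I^A × I^B i → 1/2 A, 1/2 AB.
Rh cross -/- × -/- → 1 Rh-; so P(type A, Rh-negative) = 1/2 × 1 = 1/2 per child.
P(not type A, Rh-negative) = 1/2 for one child; (1/2)^3 = 1/8.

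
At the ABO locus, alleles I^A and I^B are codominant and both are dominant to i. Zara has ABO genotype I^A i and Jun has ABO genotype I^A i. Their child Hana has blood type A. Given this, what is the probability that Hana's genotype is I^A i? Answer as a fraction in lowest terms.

Cross I^A i × I^A i → 1/4 I^A I^A, 1/2 I^A i, 1/4 i i.
Type-A genotypes among offspring: I^A I^A (1/4), I^A i (1/2); total 3/4.
P(I^A i | type A) = (1/2) / (3/4) = 2/3.

2/3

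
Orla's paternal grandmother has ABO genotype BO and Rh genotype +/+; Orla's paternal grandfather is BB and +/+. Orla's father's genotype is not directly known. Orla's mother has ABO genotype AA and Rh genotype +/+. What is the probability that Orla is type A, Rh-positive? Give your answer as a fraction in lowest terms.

Orla's father's ABO genotype from BO × BB: 1/2 BB, 1/2 BO.
Crossing each possibility with the mother AA and summing P(type A): 1/2·0 + 1/2·1/2 = 1/4.
Similarly for Rh via the father's Rh distribution: P(Rh+) = 1.
Independent loci: 1/4 × 1 = 1/4.

1/4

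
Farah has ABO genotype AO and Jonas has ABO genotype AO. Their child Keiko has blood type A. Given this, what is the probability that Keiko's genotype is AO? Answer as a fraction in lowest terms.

Cross AO × AO → 1/4 AA, 1/2 AO, 1/4 OO.
Type-A genotypes among offspring: AA (1/4), AO (1/2); total 3/4.
P(AO | type A) = (1/2) / (3/4) = 2/3.

2/3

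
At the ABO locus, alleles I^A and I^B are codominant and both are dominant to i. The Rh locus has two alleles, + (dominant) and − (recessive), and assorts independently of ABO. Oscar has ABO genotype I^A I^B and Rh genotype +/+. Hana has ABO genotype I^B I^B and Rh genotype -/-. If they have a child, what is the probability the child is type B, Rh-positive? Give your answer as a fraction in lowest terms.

1/2

ABO cross I^A I^B × I^B I^B → offspring phenotypes: 1/2 B, 1/2 AB.
Rh cross +/+ × -/- → 1 Rh+.
Independent loci: P(type B, Rh-positive) = 1/2 × 1 = 1/2.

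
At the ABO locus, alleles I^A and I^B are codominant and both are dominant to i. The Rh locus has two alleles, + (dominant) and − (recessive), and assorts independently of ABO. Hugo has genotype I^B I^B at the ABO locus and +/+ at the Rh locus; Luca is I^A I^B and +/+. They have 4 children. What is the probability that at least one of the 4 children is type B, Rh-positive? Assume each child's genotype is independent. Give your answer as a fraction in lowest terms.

15/16

ABO cross I^B I^B × I^A I^B → 1/2 B, 1/2 AB.
Rh cross +/+ × +/+ → 1 Rh+; so P(type B, Rh-positive) = 1/2 × 1 = 1/2 per child.
P(none) = (1/2)^4 = 1/16; P(at least one) = 1 − 1/16 = 15/16.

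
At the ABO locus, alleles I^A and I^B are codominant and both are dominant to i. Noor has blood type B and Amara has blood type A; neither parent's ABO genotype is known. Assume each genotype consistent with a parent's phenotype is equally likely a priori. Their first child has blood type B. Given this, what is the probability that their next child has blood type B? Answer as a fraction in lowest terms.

Possible genotypes: Noor ∈ {I^B I^B, I^B i}; Amara ∈ {I^A I^A, I^A i}.
Weight each parental genotype pair by prior × P(type-B child):
  I^B I^B × I^A i: posterior weight 2/3; P(next child type B) = 1/2.
  I^B i × I^A i: posterior weight 1/3; P(next child type B) = 1/4.
Weighted sum = 5/12.

5/12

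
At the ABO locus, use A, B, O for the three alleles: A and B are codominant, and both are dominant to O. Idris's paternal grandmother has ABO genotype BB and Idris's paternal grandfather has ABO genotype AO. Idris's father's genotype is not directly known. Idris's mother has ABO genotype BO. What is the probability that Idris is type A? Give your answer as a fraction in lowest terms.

Idris's father's ABO genotype from BB × AO: 1/2 AB, 1/2 BO.
Crossing each possibility with the mother BO and summing P(type A): 1/2·1/4 + 1/2·0 = 1/8.

1/8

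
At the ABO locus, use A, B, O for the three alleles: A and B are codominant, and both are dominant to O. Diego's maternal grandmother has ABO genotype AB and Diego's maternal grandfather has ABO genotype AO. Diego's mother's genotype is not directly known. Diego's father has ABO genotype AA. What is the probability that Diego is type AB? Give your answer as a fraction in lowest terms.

Diego's mother's ABO genotype from AB × AO: 1/4 AA, 1/4 AB, 1/4 AO, 1/4 BO.
Crossing each possibility with the father AA and summing P(type AB): 1/4·0 + 1/4·1/2 + 1/4·0 + 1/4·1/2 = 1/4.

1/4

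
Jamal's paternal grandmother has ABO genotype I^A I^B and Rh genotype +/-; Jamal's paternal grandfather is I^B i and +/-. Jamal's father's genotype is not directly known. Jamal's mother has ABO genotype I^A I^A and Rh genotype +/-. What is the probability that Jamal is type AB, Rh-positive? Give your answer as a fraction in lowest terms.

3/8

Jamal's father's ABO genotype from I^A I^B × I^B i: 1/4 I^A I^B, 1/4 I^A i, 1/4 I^B I^B, 1/4 I^B i.
Crossing each possibility with the mother I^A I^A and summing P(type AB): 1/4·1/2 + 1/4·0 + 1/4·1 + 1/4·1/2 = 1/2.
Similarly for Rh via the father's Rh distribution: P(Rh+) = 3/4.
Independent loci: 1/2 × 3/4 = 3/8.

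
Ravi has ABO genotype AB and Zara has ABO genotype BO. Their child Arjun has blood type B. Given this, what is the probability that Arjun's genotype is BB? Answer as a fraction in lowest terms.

Cross AB × BO → 1/4 AB, 1/4 AO, 1/4 BB, 1/4 BO.
Type-B genotypes among offspring: BB (1/4), BO (1/4); total 1/2.
P(BB | type B) = (1/4) / (1/2) = 1/2.

1/2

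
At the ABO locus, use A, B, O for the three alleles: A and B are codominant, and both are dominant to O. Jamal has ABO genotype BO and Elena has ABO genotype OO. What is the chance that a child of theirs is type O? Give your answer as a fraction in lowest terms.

ABO cross BO × OO → offspring phenotypes: 1/2 O, 1/2 B.
So P(type O) = 1/2.

1/2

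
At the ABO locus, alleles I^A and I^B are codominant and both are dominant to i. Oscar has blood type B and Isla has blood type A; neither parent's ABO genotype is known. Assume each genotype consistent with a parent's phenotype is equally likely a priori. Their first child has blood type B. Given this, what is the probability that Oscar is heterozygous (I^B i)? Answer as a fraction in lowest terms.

Possible genotypes: Oscar ∈ {I^B I^B, I^B i}; Isla ∈ {I^A I^A, I^A i}.
Weight each parental genotype pair by prior × P(type-B child):
  I^B I^B × I^A i: posterior weight 2/3.
  I^B i × I^A i: posterior weight 1/3.
Sum the posterior weight over pairs where Oscar is I^B i: 1/3.

1/3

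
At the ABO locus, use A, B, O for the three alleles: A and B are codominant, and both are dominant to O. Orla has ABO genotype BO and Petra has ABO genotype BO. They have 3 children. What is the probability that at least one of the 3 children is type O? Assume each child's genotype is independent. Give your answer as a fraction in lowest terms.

37/64

ABO cross BO × BO → 1/4 O, 3/4 B.
So P(type O) = 1/4 per child.
P(none) = (3/4)^3 = 27/64; P(at least one) = 1 − 27/64 = 37/64.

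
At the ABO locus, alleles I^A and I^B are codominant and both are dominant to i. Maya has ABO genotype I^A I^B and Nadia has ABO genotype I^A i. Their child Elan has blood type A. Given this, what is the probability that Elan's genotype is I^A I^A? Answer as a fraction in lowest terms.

1/2

Cross I^A I^B × I^A i → 1/4 I^A I^A, 1/4 I^A I^B, 1/4 I^A i, 1/4 I^B i.
Type-A genotypes among offspring: I^A I^A (1/4), I^A i (1/4); total 1/2.
P(I^A I^A | type A) = (1/4) / (1/2) = 1/2.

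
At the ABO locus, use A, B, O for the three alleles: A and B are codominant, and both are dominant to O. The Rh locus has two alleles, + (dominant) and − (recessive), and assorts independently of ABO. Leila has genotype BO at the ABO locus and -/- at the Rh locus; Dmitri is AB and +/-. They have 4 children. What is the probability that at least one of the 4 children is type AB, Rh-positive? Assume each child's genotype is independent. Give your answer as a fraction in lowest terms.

ABO cross BO × AB → 1/4 A, 1/2 B, 1/4 AB.
Rh cross -/- × +/- → 1/2 Rh+, 1/2 Rh-; so P(type AB, Rh-positive) = 1/4 × 1/2 = 1/8 per child.
P(none) = (7/8)^4 = 2401/4096; P(at least one) = 1 − 2401/4096 = 1695/4096.

1695/4096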